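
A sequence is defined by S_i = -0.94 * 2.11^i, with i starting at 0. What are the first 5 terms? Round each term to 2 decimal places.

This is a geometric sequence.
i=0: S_0 = -0.94 * 2.11^0 = -0.94
i=1: S_1 = -0.94 * 2.11^1 ≈ -1.98
i=2: S_2 = -0.94 * 2.11^2 ≈ -4.18
i=3: S_3 = -0.94 * 2.11^3 ≈ -8.83
i=4: S_4 = -0.94 * 2.11^4 ≈ -18.63
The first 5 terms are: [-0.94, -1.98, -4.18, -8.83, -18.63]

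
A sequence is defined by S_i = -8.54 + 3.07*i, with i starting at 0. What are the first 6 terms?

This is an arithmetic sequence.
i=0: S_0 = -8.54 + 3.07*0 = -8.54
i=1: S_1 = -8.54 + 3.07*1 = -5.47
i=2: S_2 = -8.54 + 3.07*2 = -2.4
i=3: S_3 = -8.54 + 3.07*3 = 0.67
i=4: S_4 = -8.54 + 3.07*4 = 3.74
i=5: S_5 = -8.54 + 3.07*5 = 6.81
The first 6 terms are: [-8.54, -5.47, -2.4, 0.67, 3.74, 6.81]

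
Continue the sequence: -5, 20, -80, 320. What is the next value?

Ratios: 20 / -5 = -4.0
This is a geometric sequence with common ratio r = -4.
Next term = 320 * -4 = -1280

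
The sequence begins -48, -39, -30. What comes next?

Differences: -39 - -48 = 9
This is an arithmetic sequence with common difference d = 9.
Next term = -30 + 9 = -21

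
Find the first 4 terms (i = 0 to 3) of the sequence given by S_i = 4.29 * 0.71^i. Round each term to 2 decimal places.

This is a geometric sequence.
i=0: S_0 = 4.29 * 0.71^0 = 4.29
i=1: S_1 = 4.29 * 0.71^1 ≈ 3.05
i=2: S_2 = 4.29 * 0.71^2 ≈ 2.16
i=3: S_3 = 4.29 * 0.71^3 ≈ 1.54
The first 4 terms are: [4.29, 3.05, 2.16, 1.54]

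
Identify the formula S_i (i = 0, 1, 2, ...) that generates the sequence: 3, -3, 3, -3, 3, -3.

Check ratios: -3 / 3 = -1.0
Common ratio r = -1.
First term a = 3.
Formula: S_i = 3 * (-1)^i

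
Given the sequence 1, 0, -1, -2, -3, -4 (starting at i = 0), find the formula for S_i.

Check differences: 0 - 1 = -1
-1 - 0 = -1
Common difference d = -1.
First term a = 1.
Formula: S_i = 1 - 1*i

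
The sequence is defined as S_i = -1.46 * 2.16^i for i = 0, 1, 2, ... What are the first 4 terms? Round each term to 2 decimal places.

This is a geometric sequence.
i=0: S_0 = -1.46 * 2.16^0 = -1.46
i=1: S_1 = -1.46 * 2.16^1 ≈ -3.15
i=2: S_2 = -1.46 * 2.16^2 ≈ -6.81
i=3: S_3 = -1.46 * 2.16^3 ≈ -14.71
The first 4 terms are: [-1.46, -3.15, -6.81, -14.71]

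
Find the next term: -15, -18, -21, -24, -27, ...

Differences: -18 - -15 = -3
This is an arithmetic sequence with common difference d = -3.
Next term = -27 + -3 = -30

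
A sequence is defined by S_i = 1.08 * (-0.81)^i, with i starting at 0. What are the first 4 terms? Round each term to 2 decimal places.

This is a geometric sequence.
i=0: S_0 = 1.08 * (-0.81)^0 = 1.08
i=1: S_1 = 1.08 * (-0.81)^1 ≈ -0.87
i=2: S_2 = 1.08 * (-0.81)^2 ≈ 0.71
i=3: S_3 = 1.08 * (-0.81)^3 ≈ -0.57
The first 4 terms are: [1.08, -0.87, 0.71, -0.57]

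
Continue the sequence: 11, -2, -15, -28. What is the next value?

Differences: -2 - 11 = -13
This is an arithmetic sequence with common difference d = -13.
Next term = -28 + -13 = -41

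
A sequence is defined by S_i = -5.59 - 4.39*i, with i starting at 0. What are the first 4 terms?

This is an arithmetic sequence.
i=0: S_0 = -5.59 + -4.39*0 = -5.59
i=1: S_1 = -5.59 + -4.39*1 = -9.98
i=2: S_2 = -5.59 + -4.39*2 = -14.37
i=3: S_3 = -5.59 + -4.39*3 = -18.76
The first 4 terms are: [-5.59, -9.98, -14.37, -18.76]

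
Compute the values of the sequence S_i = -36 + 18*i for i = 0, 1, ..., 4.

This is an arithmetic sequence.
i=0: S_0 = -36 + 18*0 = -36
i=1: S_1 = -36 + 18*1 = -18
i=2: S_2 = -36 + 18*2 = 0
i=3: S_3 = -36 + 18*3 = 18
i=4: S_4 = -36 + 18*4 = 36
The first 5 terms are: [-36, -18, 0, 18, 36]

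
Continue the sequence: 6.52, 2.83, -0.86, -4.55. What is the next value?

Differences: 2.83 - 6.52 = -3.69
This is an arithmetic sequence with common difference d = -3.69.
Next term = -4.55 + -3.69 = -8.24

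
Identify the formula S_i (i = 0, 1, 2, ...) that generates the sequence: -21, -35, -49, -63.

Check differences: -35 - -21 = -14
-49 - -35 = -14
Common difference d = -14.
First term a = -21.
Formula: S_i = -21 - 14*i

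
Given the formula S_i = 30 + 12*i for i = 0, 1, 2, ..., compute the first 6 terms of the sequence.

This is an arithmetic sequence.
i=0: S_0 = 30 + 12*0 = 30
i=1: S_1 = 30 + 12*1 = 42
i=2: S_2 = 30 + 12*2 = 54
i=3: S_3 = 30 + 12*3 = 66
i=4: S_4 = 30 + 12*4 = 78
i=5: S_5 = 30 + 12*5 = 90
The first 6 terms are: [30, 42, 54, 66, 78, 90]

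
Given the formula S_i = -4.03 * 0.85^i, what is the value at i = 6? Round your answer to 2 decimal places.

S_6 = -4.03 * 0.85^6 ≈ -4.03 * 0.3771 ≈ -1.52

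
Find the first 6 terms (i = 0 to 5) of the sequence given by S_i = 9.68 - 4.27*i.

This is an arithmetic sequence.
i=0: S_0 = 9.68 + -4.27*0 = 9.68
i=1: S_1 = 9.68 + -4.27*1 = 5.41
i=2: S_2 = 9.68 + -4.27*2 = 1.14
i=3: S_3 = 9.68 + -4.27*3 = -3.13
i=4: S_4 = 9.68 + -4.27*4 = -7.4
i=5: S_5 = 9.68 + -4.27*5 = -11.67
The first 6 terms are: [9.68, 5.41, 1.14, -3.13, -7.4, -11.67]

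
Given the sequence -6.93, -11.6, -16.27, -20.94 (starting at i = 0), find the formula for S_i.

Check differences: -11.6 - -6.93 = -4.67
-16.27 - -11.6 = -4.67
Common difference d = -4.67.
First term a = -6.93.
Formula: S_i = -6.93 - 4.67*i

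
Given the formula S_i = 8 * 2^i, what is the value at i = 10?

S_10 = 8 * 2^10 = 8 * 1024 = 8192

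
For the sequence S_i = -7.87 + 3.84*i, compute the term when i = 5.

S_5 = -7.87 + 3.84*5 = -7.87 + 19.2 = 11.33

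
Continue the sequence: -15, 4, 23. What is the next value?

Differences: 4 - -15 = 19
This is an arithmetic sequence with common difference d = 19.
Next term = 23 + 19 = 42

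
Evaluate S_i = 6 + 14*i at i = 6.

S_6 = 6 + 14*6 = 6 + 84 = 90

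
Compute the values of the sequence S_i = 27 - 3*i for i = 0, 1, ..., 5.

This is an arithmetic sequence.
i=0: S_0 = 27 + -3*0 = 27
i=1: S_1 = 27 + -3*1 = 24
i=2: S_2 = 27 + -3*2 = 21
i=3: S_3 = 27 + -3*3 = 18
i=4: S_4 = 27 + -3*4 = 15
i=5: S_5 = 27 + -3*5 = 12
The first 6 terms are: [27, 24, 21, 18, 15, 12]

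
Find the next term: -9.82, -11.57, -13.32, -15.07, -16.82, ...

Differences: -11.57 - -9.82 = -1.75
This is an arithmetic sequence with common difference d = -1.75.
Next term = -16.82 + -1.75 = -18.57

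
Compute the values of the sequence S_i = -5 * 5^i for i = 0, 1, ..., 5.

This is a geometric sequence.
i=0: S_0 = -5 * 5^0 = -5
i=1: S_1 = -5 * 5^1 = -25
i=2: S_2 = -5 * 5^2 = -125
i=3: S_3 = -5 * 5^3 = -625
i=4: S_4 = -5 * 5^4 = -3125
i=5: S_5 = -5 * 5^5 = -15625
The first 6 terms are: [-5, -25, -125, -625, -3125, -15625]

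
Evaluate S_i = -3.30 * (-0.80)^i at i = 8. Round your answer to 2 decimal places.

S_8 = -3.3 * (-0.8)^8 ≈ -3.3 * 0.1678 ≈ -0.55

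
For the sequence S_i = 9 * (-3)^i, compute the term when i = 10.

S_10 = 9 * (-3)^10 = 9 * 59049 = 531441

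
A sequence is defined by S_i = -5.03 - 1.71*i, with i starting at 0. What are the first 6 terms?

This is an arithmetic sequence.
i=0: S_0 = -5.03 + -1.71*0 = -5.03
i=1: S_1 = -5.03 + -1.71*1 = -6.74
i=2: S_2 = -5.03 + -1.71*2 = -8.45
i=3: S_3 = -5.03 + -1.71*3 = -10.16
i=4: S_4 = -5.03 + -1.71*4 = -11.87
i=5: S_5 = -5.03 + -1.71*5 = -13.58
The first 6 terms are: [-5.03, -6.74, -8.45, -10.16, -11.87, -13.58]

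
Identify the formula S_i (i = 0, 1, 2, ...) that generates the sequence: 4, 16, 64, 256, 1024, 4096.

Check ratios: 16 / 4 = 4.0
Common ratio r = 4.
First term a = 4.
Formula: S_i = 4 * 4^i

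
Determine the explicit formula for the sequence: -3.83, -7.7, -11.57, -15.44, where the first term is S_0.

Check differences: -7.7 - -3.83 = -3.87
-11.57 - -7.7 = -3.87
Common difference d = -3.87.
First term a = -3.83.
Formula: S_i = -3.83 - 3.87*i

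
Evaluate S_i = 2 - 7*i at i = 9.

S_9 = 2 + -7*9 = 2 + -63 = -61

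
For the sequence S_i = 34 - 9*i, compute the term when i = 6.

S_6 = 34 + -9*6 = 34 + -54 = -20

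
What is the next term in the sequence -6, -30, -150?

Ratios: -30 / -6 = 5.0
This is a geometric sequence with common ratio r = 5.
Next term = -150 * 5 = -750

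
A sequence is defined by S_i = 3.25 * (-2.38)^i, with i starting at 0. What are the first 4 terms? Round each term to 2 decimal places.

This is a geometric sequence.
i=0: S_0 = 3.25 * (-2.38)^0 = 3.25
i=1: S_1 = 3.25 * (-2.38)^1 ≈ -7.74
i=2: S_2 = 3.25 * (-2.38)^2 ≈ 18.41
i=3: S_3 = 3.25 * (-2.38)^3 ≈ -43.81
The first 4 terms are: [3.25, -7.74, 18.41, -43.81]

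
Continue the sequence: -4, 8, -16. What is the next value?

Ratios: 8 / -4 = -2.0
This is a geometric sequence with common ratio r = -2.
Next term = -16 * -2 = 32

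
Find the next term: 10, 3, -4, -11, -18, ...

Differences: 3 - 10 = -7
This is an arithmetic sequence with common difference d = -7.
Next term = -18 + -7 = -25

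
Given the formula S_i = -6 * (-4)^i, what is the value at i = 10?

S_10 = -6 * (-4)^10 = -6 * 1048576 = -6291456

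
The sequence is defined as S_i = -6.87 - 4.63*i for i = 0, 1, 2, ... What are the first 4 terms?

This is an arithmetic sequence.
i=0: S_0 = -6.87 + -4.63*0 = -6.87
i=1: S_1 = -6.87 + -4.63*1 = -11.5
i=2: S_2 = -6.87 + -4.63*2 = -16.13
i=3: S_3 = -6.87 + -4.63*3 = -20.76
The first 4 terms are: [-6.87, -11.5, -16.13, -20.76]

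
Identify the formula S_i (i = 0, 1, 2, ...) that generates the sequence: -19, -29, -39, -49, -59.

Check differences: -29 - -19 = -10
-39 - -29 = -10
Common difference d = -10.
First term a = -19.
Formula: S_i = -19 - 10*i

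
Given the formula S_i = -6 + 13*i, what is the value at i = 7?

S_7 = -6 + 13*7 = -6 + 91 = 85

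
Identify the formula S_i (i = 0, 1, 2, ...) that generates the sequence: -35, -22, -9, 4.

Check differences: -22 - -35 = 13
-9 - -22 = 13
Common difference d = 13.
First term a = -35.
Formula: S_i = -35 + 13*i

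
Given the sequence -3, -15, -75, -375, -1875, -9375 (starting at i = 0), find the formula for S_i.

Check ratios: -15 / -3 = 5.0
Common ratio r = 5.
First term a = -3.
Formula: S_i = -3 * 5^i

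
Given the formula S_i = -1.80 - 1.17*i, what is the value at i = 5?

S_5 = -1.8 + -1.17*5 = -1.8 + -5.85 = -7.65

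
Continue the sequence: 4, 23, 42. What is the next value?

Differences: 23 - 4 = 19
This is an arithmetic sequence with common difference d = 19.
Next term = 42 + 19 = 61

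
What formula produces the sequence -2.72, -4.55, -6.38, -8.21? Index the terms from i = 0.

Check differences: -4.55 - -2.72 = -1.83
-6.38 - -4.55 = -1.83
Common difference d = -1.83.
First term a = -2.72.
Formula: S_i = -2.72 - 1.83*i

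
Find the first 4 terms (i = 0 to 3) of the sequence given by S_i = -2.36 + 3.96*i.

This is an arithmetic sequence.
i=0: S_0 = -2.36 + 3.96*0 = -2.36
i=1: S_1 = -2.36 + 3.96*1 = 1.6
i=2: S_2 = -2.36 + 3.96*2 = 5.56
i=3: S_3 = -2.36 + 3.96*3 = 9.52
The first 4 terms are: [-2.36, 1.6, 5.56, 9.52]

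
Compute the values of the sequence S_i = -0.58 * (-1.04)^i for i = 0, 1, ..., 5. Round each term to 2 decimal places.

This is a geometric sequence.
i=0: S_0 = -0.58 * (-1.04)^0 = -0.58
i=1: S_1 = -0.58 * (-1.04)^1 ≈ 0.6
i=2: S_2 = -0.58 * (-1.04)^2 ≈ -0.63
i=3: S_3 = -0.58 * (-1.04)^3 ≈ 0.65
i=4: S_4 = -0.58 * (-1.04)^4 ≈ -0.68
i=5: S_5 = -0.58 * (-1.04)^5 ≈ 0.71
The first 6 terms are: [-0.58, 0.6, -0.63, 0.65, -0.68, 0.71]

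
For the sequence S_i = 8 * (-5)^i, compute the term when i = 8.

S_8 = 8 * (-5)^8 = 8 * 390625 = 3125000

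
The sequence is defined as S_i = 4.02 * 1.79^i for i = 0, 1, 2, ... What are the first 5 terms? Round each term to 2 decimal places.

This is a geometric sequence.
i=0: S_0 = 4.02 * 1.79^0 = 4.02
i=1: S_1 = 4.02 * 1.79^1 ≈ 7.2
i=2: S_2 = 4.02 * 1.79^2 ≈ 12.88
i=3: S_3 = 4.02 * 1.79^3 ≈ 23.06
i=4: S_4 = 4.02 * 1.79^4 ≈ 41.27
The first 5 terms are: [4.02, 7.2, 12.88, 23.06, 41.27]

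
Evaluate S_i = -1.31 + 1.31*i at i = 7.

S_7 = -1.31 + 1.31*7 = -1.31 + 9.17 = 7.86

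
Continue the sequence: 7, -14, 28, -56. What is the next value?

Ratios: -14 / 7 = -2.0
This is a geometric sequence with common ratio r = -2.
Next term = -56 * -2 = 112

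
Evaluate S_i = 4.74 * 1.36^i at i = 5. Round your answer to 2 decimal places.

S_5 = 4.74 * 1.36^5 ≈ 4.74 * 4.6526 ≈ 22.05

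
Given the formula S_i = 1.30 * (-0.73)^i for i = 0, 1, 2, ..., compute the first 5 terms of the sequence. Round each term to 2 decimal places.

This is a geometric sequence.
i=0: S_0 = 1.3 * (-0.73)^0 = 1.3
i=1: S_1 = 1.3 * (-0.73)^1 ≈ -0.95
i=2: S_2 = 1.3 * (-0.73)^2 ≈ 0.69
i=3: S_3 = 1.3 * (-0.73)^3 ≈ -0.51
i=4: S_4 = 1.3 * (-0.73)^4 ≈ 0.37
The first 5 terms are: [1.3, -0.95, 0.69, -0.51, 0.37]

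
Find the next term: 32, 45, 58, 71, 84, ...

Differences: 45 - 32 = 13
This is an arithmetic sequence with common difference d = 13.
Next term = 84 + 13 = 97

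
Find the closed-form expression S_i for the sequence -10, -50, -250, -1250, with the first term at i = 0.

Check ratios: -50 / -10 = 5.0
Common ratio r = 5.
First term a = -10.
Formula: S_i = -10 * 5^i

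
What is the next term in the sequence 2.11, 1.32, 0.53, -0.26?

Differences: 1.32 - 2.11 = -0.79
This is an arithmetic sequence with common difference d = -0.79.
Next term = -0.26 + -0.79 = -1.05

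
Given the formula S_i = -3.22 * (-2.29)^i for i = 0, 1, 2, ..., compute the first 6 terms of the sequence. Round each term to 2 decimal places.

This is a geometric sequence.
i=0: S_0 = -3.22 * (-2.29)^0 = -3.22
i=1: S_1 = -3.22 * (-2.29)^1 ≈ 7.37
i=2: S_2 = -3.22 * (-2.29)^2 ≈ -16.89
i=3: S_3 = -3.22 * (-2.29)^3 ≈ 38.67
i=4: S_4 = -3.22 * (-2.29)^4 ≈ -88.55
i=5: S_5 = -3.22 * (-2.29)^5 ≈ 202.78
The first 6 terms are: [-3.22, 7.37, -16.89, 38.67, -88.55, 202.78]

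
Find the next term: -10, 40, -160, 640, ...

Ratios: 40 / -10 = -4.0
This is a geometric sequence with common ratio r = -4.
Next term = 640 * -4 = -2560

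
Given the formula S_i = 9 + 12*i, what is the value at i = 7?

S_7 = 9 + 12*7 = 9 + 84 = 93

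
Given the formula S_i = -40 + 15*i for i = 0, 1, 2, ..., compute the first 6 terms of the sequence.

This is an arithmetic sequence.
i=0: S_0 = -40 + 15*0 = -40
i=1: S_1 = -40 + 15*1 = -25
i=2: S_2 = -40 + 15*2 = -10
i=3: S_3 = -40 + 15*3 = 5
i=4: S_4 = -40 + 15*4 = 20
i=5: S_5 = -40 + 15*5 = 35
The first 6 terms are: [-40, -25, -10, 5, 20, 35]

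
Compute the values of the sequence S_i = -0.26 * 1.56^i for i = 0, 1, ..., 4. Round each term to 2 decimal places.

This is a geometric sequence.
i=0: S_0 = -0.26 * 1.56^0 = -0.26
i=1: S_1 = -0.26 * 1.56^1 ≈ -0.41
i=2: S_2 = -0.26 * 1.56^2 ≈ -0.63
i=3: S_3 = -0.26 * 1.56^3 ≈ -0.99
i=4: S_4 = -0.26 * 1.56^4 ≈ -1.54
The first 5 terms are: [-0.26, -0.41, -0.63, -0.99, -1.54]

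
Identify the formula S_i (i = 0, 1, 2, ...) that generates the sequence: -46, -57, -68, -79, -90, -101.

Check differences: -57 - -46 = -11
-68 - -57 = -11
Common difference d = -11.
First term a = -46.
Formula: S_i = -46 - 11*i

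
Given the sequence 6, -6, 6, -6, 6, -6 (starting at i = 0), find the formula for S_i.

Check ratios: -6 / 6 = -1.0
Common ratio r = -1.
First term a = 6.
Formula: S_i = 6 * (-1)^i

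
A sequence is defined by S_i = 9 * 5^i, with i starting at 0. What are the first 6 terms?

This is a geometric sequence.
i=0: S_0 = 9 * 5^0 = 9
i=1: S_1 = 9 * 5^1 = 45
i=2: S_2 = 9 * 5^2 = 225
i=3: S_3 = 9 * 5^3 = 1125
i=4: S_4 = 9 * 5^4 = 5625
i=5: S_5 = 9 * 5^5 = 28125
The first 6 terms are: [9, 45, 225, 1125, 5625, 28125]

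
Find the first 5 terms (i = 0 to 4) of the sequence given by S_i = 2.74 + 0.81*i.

This is an arithmetic sequence.
i=0: S_0 = 2.74 + 0.81*0 = 2.74
i=1: S_1 = 2.74 + 0.81*1 = 3.55
i=2: S_2 = 2.74 + 0.81*2 = 4.36
i=3: S_3 = 2.74 + 0.81*3 = 5.17
i=4: S_4 = 2.74 + 0.81*4 = 5.98
The first 5 terms are: [2.74, 3.55, 4.36, 5.17, 5.98]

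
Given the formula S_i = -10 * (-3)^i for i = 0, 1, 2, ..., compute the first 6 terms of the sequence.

This is a geometric sequence.
i=0: S_0 = -10 * (-3)^0 = -10
i=1: S_1 = -10 * (-3)^1 = 30
i=2: S_2 = -10 * (-3)^2 = -90
i=3: S_3 = -10 * (-3)^3 = 270
i=4: S_4 = -10 * (-3)^4 = -810
i=5: S_5 = -10 * (-3)^5 = 2430
The first 6 terms are: [-10, 30, -90, 270, -810, 2430]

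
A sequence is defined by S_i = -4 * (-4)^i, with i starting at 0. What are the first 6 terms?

This is a geometric sequence.
i=0: S_0 = -4 * (-4)^0 = -4
i=1: S_1 = -4 * (-4)^1 = 16
i=2: S_2 = -4 * (-4)^2 = -64
i=3: S_3 = -4 * (-4)^3 = 256
i=4: S_4 = -4 * (-4)^4 = -1024
i=5: S_5 = -4 * (-4)^5 = 4096
The first 6 terms are: [-4, 16, -64, 256, -1024, 4096]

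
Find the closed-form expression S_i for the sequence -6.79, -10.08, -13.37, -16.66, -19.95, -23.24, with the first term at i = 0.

Check differences: -10.08 - -6.79 = -3.29
-13.37 - -10.08 = -3.29
Common difference d = -3.29.
First term a = -6.79.
Formula: S_i = -6.79 - 3.29*i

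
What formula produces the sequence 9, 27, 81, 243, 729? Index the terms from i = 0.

Check ratios: 27 / 9 = 3.0
Common ratio r = 3.
First term a = 9.
Formula: S_i = 9 * 3^i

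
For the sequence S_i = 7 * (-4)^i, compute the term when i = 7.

S_7 = 7 * (-4)^7 = 7 * -16384 = -114688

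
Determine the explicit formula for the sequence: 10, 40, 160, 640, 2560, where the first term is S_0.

Check ratios: 40 / 10 = 4.0
Common ratio r = 4.
First term a = 10.
Formula: S_i = 10 * 4^i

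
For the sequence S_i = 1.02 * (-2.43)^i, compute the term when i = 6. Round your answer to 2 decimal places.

S_6 = 1.02 * (-2.43)^6 ≈ 1.02 * 205.8911 ≈ 210.01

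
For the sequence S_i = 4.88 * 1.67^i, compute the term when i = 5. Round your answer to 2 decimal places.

S_5 = 4.88 * 1.67^5 ≈ 4.88 * 12.9892 ≈ 63.39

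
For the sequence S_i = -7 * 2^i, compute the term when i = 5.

S_5 = -7 * 2^5 = -7 * 32 = -224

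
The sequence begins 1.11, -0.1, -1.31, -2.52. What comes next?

Differences: -0.1 - 1.11 = -1.21
This is an arithmetic sequence with common difference d = -1.21.
Next term = -2.52 + -1.21 = -3.73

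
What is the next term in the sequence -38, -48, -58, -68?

Differences: -48 - -38 = -10
This is an arithmetic sequence with common difference d = -10.
Next term = -68 + -10 = -78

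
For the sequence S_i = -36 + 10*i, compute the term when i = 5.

S_5 = -36 + 10*5 = -36 + 50 = 14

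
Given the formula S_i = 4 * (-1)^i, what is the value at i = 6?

S_6 = 4 * (-1)^6 = 4 * 1 = 4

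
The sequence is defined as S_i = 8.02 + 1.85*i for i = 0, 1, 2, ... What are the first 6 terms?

This is an arithmetic sequence.
i=0: S_0 = 8.02 + 1.85*0 = 8.02
i=1: S_1 = 8.02 + 1.85*1 = 9.87
i=2: S_2 = 8.02 + 1.85*2 = 11.72
i=3: S_3 = 8.02 + 1.85*3 = 13.57
i=4: S_4 = 8.02 + 1.85*4 = 15.42
i=5: S_5 = 8.02 + 1.85*5 = 17.27
The first 6 terms are: [8.02, 9.87, 11.72, 13.57, 15.42, 17.27]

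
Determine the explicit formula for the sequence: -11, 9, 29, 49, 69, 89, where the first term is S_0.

Check differences: 9 - -11 = 20
29 - 9 = 20
Common difference d = 20.
First term a = -11.
Formula: S_i = -11 + 20*i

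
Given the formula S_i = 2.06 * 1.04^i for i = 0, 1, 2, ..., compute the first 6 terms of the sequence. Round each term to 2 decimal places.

This is a geometric sequence.
i=0: S_0 = 2.06 * 1.04^0 = 2.06
i=1: S_1 = 2.06 * 1.04^1 ≈ 2.14
i=2: S_2 = 2.06 * 1.04^2 ≈ 2.23
i=3: S_3 = 2.06 * 1.04^3 ≈ 2.32
i=4: S_4 = 2.06 * 1.04^4 ≈ 2.41
i=5: S_5 = 2.06 * 1.04^5 ≈ 2.51
The first 6 terms are: [2.06, 2.14, 2.23, 2.32, 2.41, 2.51]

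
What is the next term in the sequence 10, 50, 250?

Ratios: 50 / 10 = 5.0
This is a geometric sequence with common ratio r = 5.
Next term = 250 * 5 = 1250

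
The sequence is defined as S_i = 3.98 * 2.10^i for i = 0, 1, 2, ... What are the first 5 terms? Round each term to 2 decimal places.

This is a geometric sequence.
i=0: S_0 = 3.98 * 2.1^0 = 3.98
i=1: S_1 = 3.98 * 2.1^1 ≈ 8.36
i=2: S_2 = 3.98 * 2.1^2 ≈ 17.55
i=3: S_3 = 3.98 * 2.1^3 ≈ 36.86
i=4: S_4 = 3.98 * 2.1^4 ≈ 77.4
The first 5 terms are: [3.98, 8.36, 17.55, 36.86, 77.4]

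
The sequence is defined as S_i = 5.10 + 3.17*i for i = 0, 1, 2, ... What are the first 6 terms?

This is an arithmetic sequence.
i=0: S_0 = 5.1 + 3.17*0 = 5.1
i=1: S_1 = 5.1 + 3.17*1 = 8.27
i=2: S_2 = 5.1 + 3.17*2 = 11.44
i=3: S_3 = 5.1 + 3.17*3 = 14.61
i=4: S_4 = 5.1 + 3.17*4 = 17.78
i=5: S_5 = 5.1 + 3.17*5 = 20.95
The first 6 terms are: [5.1, 8.27, 11.44, 14.61, 17.78, 20.95]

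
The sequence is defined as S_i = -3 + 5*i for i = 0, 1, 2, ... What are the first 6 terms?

This is an arithmetic sequence.
i=0: S_0 = -3 + 5*0 = -3
i=1: S_1 = -3 + 5*1 = 2
i=2: S_2 = -3 + 5*2 = 7
i=3: S_3 = -3 + 5*3 = 12
i=4: S_4 = -3 + 5*4 = 17
i=5: S_5 = -3 + 5*5 = 22
The first 6 terms are: [-3, 2, 7, 12, 17, 22]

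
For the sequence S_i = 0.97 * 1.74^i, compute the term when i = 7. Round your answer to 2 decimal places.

S_7 = 0.97 * 1.74^7 ≈ 0.97 * 48.2886 ≈ 46.84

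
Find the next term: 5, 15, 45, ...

Ratios: 15 / 5 = 3.0
This is a geometric sequence with common ratio r = 3.
Next term = 45 * 3 = 135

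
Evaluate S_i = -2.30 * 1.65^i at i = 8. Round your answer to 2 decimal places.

S_8 = -2.3 * 1.65^8 ≈ -2.3 * 54.9378 ≈ -126.36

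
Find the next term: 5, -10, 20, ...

Ratios: -10 / 5 = -2.0
This is a geometric sequence with common ratio r = -2.
Next term = 20 * -2 = -40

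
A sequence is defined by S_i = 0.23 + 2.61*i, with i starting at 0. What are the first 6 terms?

This is an arithmetic sequence.
i=0: S_0 = 0.23 + 2.61*0 = 0.23
i=1: S_1 = 0.23 + 2.61*1 = 2.84
i=2: S_2 = 0.23 + 2.61*2 = 5.45
i=3: S_3 = 0.23 + 2.61*3 = 8.06
i=4: S_4 = 0.23 + 2.61*4 = 10.67
i=5: S_5 = 0.23 + 2.61*5 = 13.28
The first 6 terms are: [0.23, 2.84, 5.45, 8.06, 10.67, 13.28]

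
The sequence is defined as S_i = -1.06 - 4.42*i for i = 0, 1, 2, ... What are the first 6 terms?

This is an arithmetic sequence.
i=0: S_0 = -1.06 + -4.42*0 = -1.06
i=1: S_1 = -1.06 + -4.42*1 = -5.48
i=2: S_2 = -1.06 + -4.42*2 = -9.9
i=3: S_3 = -1.06 + -4.42*3 = -14.32
i=4: S_4 = -1.06 + -4.42*4 = -18.74
i=5: S_5 = -1.06 + -4.42*5 = -23.16
The first 6 terms are: [-1.06, -5.48, -9.9, -14.32, -18.74, -23.16]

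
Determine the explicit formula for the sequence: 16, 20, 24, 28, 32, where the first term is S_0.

Check differences: 20 - 16 = 4
24 - 20 = 4
Common difference d = 4.
First term a = 16.
Formula: S_i = 16 + 4*i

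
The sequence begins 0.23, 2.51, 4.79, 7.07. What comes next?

Differences: 2.51 - 0.23 = 2.28
This is an arithmetic sequence with common difference d = 2.28.
Next term = 7.07 + 2.28 = 9.35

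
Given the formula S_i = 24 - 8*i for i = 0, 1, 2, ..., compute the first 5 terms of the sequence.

This is an arithmetic sequence.
i=0: S_0 = 24 + -8*0 = 24
i=1: S_1 = 24 + -8*1 = 16
i=2: S_2 = 24 + -8*2 = 8
i=3: S_3 = 24 + -8*3 = 0
i=4: S_4 = 24 + -8*4 = -8
The first 5 terms are: [24, 16, 8, 0, -8]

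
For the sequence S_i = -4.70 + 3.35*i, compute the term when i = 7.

S_7 = -4.7 + 3.35*7 = -4.7 + 23.45 = 18.75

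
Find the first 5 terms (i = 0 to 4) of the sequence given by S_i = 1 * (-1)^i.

This is a geometric sequence.
i=0: S_0 = 1 * (-1)^0 = 1
i=1: S_1 = 1 * (-1)^1 = -1
i=2: S_2 = 1 * (-1)^2 = 1
i=3: S_3 = 1 * (-1)^3 = -1
i=4: S_4 = 1 * (-1)^4 = 1
The first 5 terms are: [1, -1, 1, -1, 1]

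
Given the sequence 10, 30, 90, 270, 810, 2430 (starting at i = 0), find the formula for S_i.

Check ratios: 30 / 10 = 3.0
Common ratio r = 3.
First term a = 10.
Formula: S_i = 10 * 3^i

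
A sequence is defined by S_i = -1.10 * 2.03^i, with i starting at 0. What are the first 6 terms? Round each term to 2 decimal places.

This is a geometric sequence.
i=0: S_0 = -1.1 * 2.03^0 = -1.1
i=1: S_1 = -1.1 * 2.03^1 ≈ -2.23
i=2: S_2 = -1.1 * 2.03^2 ≈ -4.53
i=3: S_3 = -1.1 * 2.03^3 ≈ -9.2
i=4: S_4 = -1.1 * 2.03^4 ≈ -18.68
i=5: S_5 = -1.1 * 2.03^5 ≈ -37.92
The first 6 terms are: [-1.1, -2.23, -4.53, -9.2, -18.68, -37.92]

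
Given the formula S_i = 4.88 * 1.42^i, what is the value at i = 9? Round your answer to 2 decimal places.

S_9 = 4.88 * 1.42^9 ≈ 4.88 * 23.4744 ≈ 114.56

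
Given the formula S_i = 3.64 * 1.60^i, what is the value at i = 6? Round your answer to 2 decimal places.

S_6 = 3.64 * 1.6^6 ≈ 3.64 * 16.7772 ≈ 61.07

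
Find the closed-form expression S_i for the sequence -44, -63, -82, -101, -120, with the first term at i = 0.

Check differences: -63 - -44 = -19
-82 - -63 = -19
Common difference d = -19.
First term a = -44.
Formula: S_i = -44 - 19*i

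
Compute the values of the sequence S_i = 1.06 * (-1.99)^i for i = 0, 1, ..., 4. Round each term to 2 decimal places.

This is a geometric sequence.
i=0: S_0 = 1.06 * (-1.99)^0 = 1.06
i=1: S_1 = 1.06 * (-1.99)^1 ≈ -2.11
i=2: S_2 = 1.06 * (-1.99)^2 ≈ 4.2
i=3: S_3 = 1.06 * (-1.99)^3 ≈ -8.35
i=4: S_4 = 1.06 * (-1.99)^4 ≈ 16.62
The first 5 terms are: [1.06, -2.11, 4.2, -8.35, 16.62]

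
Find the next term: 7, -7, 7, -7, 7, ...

Ratios: -7 / 7 = -1.0
This is a geometric sequence with common ratio r = -1.
Next term = 7 * -1 = -7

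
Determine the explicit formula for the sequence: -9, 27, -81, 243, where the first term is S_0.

Check ratios: 27 / -9 = -3.0
Common ratio r = -3.
First term a = -9.
Formula: S_i = -9 * (-3)^i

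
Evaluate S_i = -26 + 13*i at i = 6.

S_6 = -26 + 13*6 = -26 + 78 = 52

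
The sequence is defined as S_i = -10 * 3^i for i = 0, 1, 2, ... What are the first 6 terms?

This is a geometric sequence.
i=0: S_0 = -10 * 3^0 = -10
i=1: S_1 = -10 * 3^1 = -30
i=2: S_2 = -10 * 3^2 = -90
i=3: S_3 = -10 * 3^3 = -270
i=4: S_4 = -10 * 3^4 = -810
i=5: S_5 = -10 * 3^5 = -2430
The first 6 terms are: [-10, -30, -90, -270, -810, -2430]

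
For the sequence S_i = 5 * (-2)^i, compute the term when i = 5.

S_5 = 5 * (-2)^5 = 5 * -32 = -160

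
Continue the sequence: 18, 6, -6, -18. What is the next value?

Differences: 6 - 18 = -12
This is an arithmetic sequence with common difference d = -12.
Next term = -18 + -12 = -30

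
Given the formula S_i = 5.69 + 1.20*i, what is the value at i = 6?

S_6 = 5.69 + 1.2*6 = 5.69 + 7.2 = 12.89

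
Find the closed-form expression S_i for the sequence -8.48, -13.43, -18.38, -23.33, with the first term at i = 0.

Check differences: -13.43 - -8.48 = -4.95
-18.38 - -13.43 = -4.95
Common difference d = -4.95.
First term a = -8.48.
Formula: S_i = -8.48 - 4.95*i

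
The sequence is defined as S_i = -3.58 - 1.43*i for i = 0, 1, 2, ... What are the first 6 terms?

This is an arithmetic sequence.
i=0: S_0 = -3.58 + -1.43*0 = -3.58
i=1: S_1 = -3.58 + -1.43*1 = -5.01
i=2: S_2 = -3.58 + -1.43*2 = -6.44
i=3: S_3 = -3.58 + -1.43*3 = -7.87
i=4: S_4 = -3.58 + -1.43*4 = -9.3
i=5: S_5 = -3.58 + -1.43*5 = -10.73
The first 6 terms are: [-3.58, -5.01, -6.44, -7.87, -9.3, -10.73]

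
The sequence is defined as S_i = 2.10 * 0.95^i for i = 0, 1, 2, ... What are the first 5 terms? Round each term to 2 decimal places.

This is a geometric sequence.
i=0: S_0 = 2.1 * 0.95^0 = 2.1
i=1: S_1 = 2.1 * 0.95^1 ≈ 2.0
i=2: S_2 = 2.1 * 0.95^2 ≈ 1.9
i=3: S_3 = 2.1 * 0.95^3 ≈ 1.8
i=4: S_4 = 2.1 * 0.95^4 ≈ 1.71
The first 5 terms are: [2.1, 2.0, 1.9, 1.8, 1.71]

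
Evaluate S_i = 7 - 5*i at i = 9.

S_9 = 7 + -5*9 = 7 + -45 = -38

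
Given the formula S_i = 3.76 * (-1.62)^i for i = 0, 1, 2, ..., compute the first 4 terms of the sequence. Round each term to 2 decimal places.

This is a geometric sequence.
i=0: S_0 = 3.76 * (-1.62)^0 = 3.76
i=1: S_1 = 3.76 * (-1.62)^1 ≈ -6.09
i=2: S_2 = 3.76 * (-1.62)^2 ≈ 9.87
i=3: S_3 = 3.76 * (-1.62)^3 ≈ -15.99
The first 4 terms are: [3.76, -6.09, 9.87, -15.99]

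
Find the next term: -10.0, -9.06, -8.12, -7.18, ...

Differences: -9.06 - -10.0 = 0.94
This is an arithmetic sequence with common difference d = 0.94.
Next term = -7.18 + 0.94 = -6.24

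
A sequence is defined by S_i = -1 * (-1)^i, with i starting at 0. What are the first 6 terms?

This is a geometric sequence.
i=0: S_0 = -1 * (-1)^0 = -1
i=1: S_1 = -1 * (-1)^1 = 1
i=2: S_2 = -1 * (-1)^2 = -1
i=3: S_3 = -1 * (-1)^3 = 1
i=4: S_4 = -1 * (-1)^4 = -1
i=5: S_5 = -1 * (-1)^5 = 1
The first 6 terms are: [-1, 1, -1, 1, -1, 1]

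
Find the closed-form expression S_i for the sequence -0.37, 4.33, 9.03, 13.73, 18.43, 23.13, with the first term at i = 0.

Check differences: 4.33 - -0.37 = 4.7
9.03 - 4.33 = 4.7
Common difference d = 4.7.
First term a = -0.37.
Formula: S_i = -0.37 + 4.70*i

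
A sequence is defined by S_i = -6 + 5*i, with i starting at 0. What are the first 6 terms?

This is an arithmetic sequence.
i=0: S_0 = -6 + 5*0 = -6
i=1: S_1 = -6 + 5*1 = -1
i=2: S_2 = -6 + 5*2 = 4
i=3: S_3 = -6 + 5*3 = 9
i=4: S_4 = -6 + 5*4 = 14
i=5: S_5 = -6 + 5*5 = 19
The first 6 terms are: [-6, -1, 4, 9, 14, 19]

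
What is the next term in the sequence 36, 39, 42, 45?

Differences: 39 - 36 = 3
This is an arithmetic sequence with common difference d = 3.
Next term = 45 + 3 = 48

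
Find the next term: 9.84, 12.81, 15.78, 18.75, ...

Differences: 12.81 - 9.84 = 2.97
This is an arithmetic sequence with common difference d = 2.97.
Next term = 18.75 + 2.97 = 21.72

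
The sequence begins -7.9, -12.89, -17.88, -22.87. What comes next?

Differences: -12.89 - -7.9 = -4.99
This is an arithmetic sequence with common difference d = -4.99.
Next term = -22.87 + -4.99 = -27.86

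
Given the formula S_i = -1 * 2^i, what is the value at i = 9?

S_9 = -1 * 2^9 = -1 * 512 = -512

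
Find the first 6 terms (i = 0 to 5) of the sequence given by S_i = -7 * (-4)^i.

This is a geometric sequence.
i=0: S_0 = -7 * (-4)^0 = -7
i=1: S_1 = -7 * (-4)^1 = 28
i=2: S_2 = -7 * (-4)^2 = -112
i=3: S_3 = -7 * (-4)^3 = 448
i=4: S_4 = -7 * (-4)^4 = -1792
i=5: S_5 = -7 * (-4)^5 = 7168
The first 6 terms are: [-7, 28, -112, 448, -1792, 7168]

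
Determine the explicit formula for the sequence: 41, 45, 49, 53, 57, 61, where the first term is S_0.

Check differences: 45 - 41 = 4
49 - 45 = 4
Common difference d = 4.
First term a = 41.
Formula: S_i = 41 + 4*i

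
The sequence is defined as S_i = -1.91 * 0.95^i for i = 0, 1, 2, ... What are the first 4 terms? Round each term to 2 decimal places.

This is a geometric sequence.
i=0: S_0 = -1.91 * 0.95^0 = -1.91
i=1: S_1 = -1.91 * 0.95^1 ≈ -1.81
i=2: S_2 = -1.91 * 0.95^2 ≈ -1.72
i=3: S_3 = -1.91 * 0.95^3 ≈ -1.64
The first 4 terms are: [-1.91, -1.81, -1.72, -1.64]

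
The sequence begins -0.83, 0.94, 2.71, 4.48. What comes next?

Differences: 0.94 - -0.83 = 1.77
This is an arithmetic sequence with common difference d = 1.77.
Next term = 4.48 + 1.77 = 6.25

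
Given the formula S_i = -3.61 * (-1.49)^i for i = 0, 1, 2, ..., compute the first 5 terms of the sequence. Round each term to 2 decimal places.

This is a geometric sequence.
i=0: S_0 = -3.61 * (-1.49)^0 = -3.61
i=1: S_1 = -3.61 * (-1.49)^1 ≈ 5.38
i=2: S_2 = -3.61 * (-1.49)^2 ≈ -8.01
i=3: S_3 = -3.61 * (-1.49)^3 ≈ 11.94
i=4: S_4 = -3.61 * (-1.49)^4 ≈ -17.79
The first 5 terms are: [-3.61, 5.38, -8.01, 11.94, -17.79]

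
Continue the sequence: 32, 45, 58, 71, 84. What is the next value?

Differences: 45 - 32 = 13
This is an arithmetic sequence with common difference d = 13.
Next term = 84 + 13 = 97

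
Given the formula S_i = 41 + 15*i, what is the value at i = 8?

S_8 = 41 + 15*8 = 41 + 120 = 161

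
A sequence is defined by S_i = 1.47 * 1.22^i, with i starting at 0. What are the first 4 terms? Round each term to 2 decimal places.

This is a geometric sequence.
i=0: S_0 = 1.47 * 1.22^0 = 1.47
i=1: S_1 = 1.47 * 1.22^1 ≈ 1.79
i=2: S_2 = 1.47 * 1.22^2 ≈ 2.19
i=3: S_3 = 1.47 * 1.22^3 ≈ 2.67
The first 4 terms are: [1.47, 1.79, 2.19, 2.67]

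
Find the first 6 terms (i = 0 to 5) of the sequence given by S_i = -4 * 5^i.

This is a geometric sequence.
i=0: S_0 = -4 * 5^0 = -4
i=1: S_1 = -4 * 5^1 = -20
i=2: S_2 = -4 * 5^2 = -100
i=3: S_3 = -4 * 5^3 = -500
i=4: S_4 = -4 * 5^4 = -2500
i=5: S_5 = -4 * 5^5 = -12500
The first 6 terms are: [-4, -20, -100, -500, -2500, -12500]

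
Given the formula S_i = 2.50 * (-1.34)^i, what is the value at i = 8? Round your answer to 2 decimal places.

S_8 = 2.5 * (-1.34)^8 ≈ 2.5 * 10.3953 ≈ 25.99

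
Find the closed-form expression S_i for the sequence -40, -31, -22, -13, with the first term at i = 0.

Check differences: -31 - -40 = 9
-22 - -31 = 9
Common difference d = 9.
First term a = -40.
Formula: S_i = -40 + 9*i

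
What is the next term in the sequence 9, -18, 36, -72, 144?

Ratios: -18 / 9 = -2.0
This is a geometric sequence with common ratio r = -2.
Next term = 144 * -2 = -288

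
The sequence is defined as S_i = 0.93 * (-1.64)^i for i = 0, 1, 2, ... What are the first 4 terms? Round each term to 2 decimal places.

This is a geometric sequence.
i=0: S_0 = 0.93 * (-1.64)^0 = 0.93
i=1: S_1 = 0.93 * (-1.64)^1 ≈ -1.53
i=2: S_2 = 0.93 * (-1.64)^2 ≈ 2.5
i=3: S_3 = 0.93 * (-1.64)^3 ≈ -4.1
The first 4 terms are: [0.93, -1.53, 2.5, -4.1]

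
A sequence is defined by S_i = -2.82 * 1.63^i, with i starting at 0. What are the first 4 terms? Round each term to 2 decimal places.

This is a geometric sequence.
i=0: S_0 = -2.82 * 1.63^0 = -2.82
i=1: S_1 = -2.82 * 1.63^1 ≈ -4.6
i=2: S_2 = -2.82 * 1.63^2 ≈ -7.49
i=3: S_3 = -2.82 * 1.63^3 ≈ -12.21
The first 4 terms are: [-2.82, -4.6, -7.49, -12.21]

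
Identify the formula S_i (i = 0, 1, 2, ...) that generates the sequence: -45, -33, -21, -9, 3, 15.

Check differences: -33 - -45 = 12
-21 - -33 = 12
Common difference d = 12.
First term a = -45.
Formula: S_i = -45 + 12*i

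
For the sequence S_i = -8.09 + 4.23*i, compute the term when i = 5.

S_5 = -8.09 + 4.23*5 = -8.09 + 21.15 = 13.06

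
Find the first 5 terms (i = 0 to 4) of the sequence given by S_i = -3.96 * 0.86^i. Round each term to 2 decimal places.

This is a geometric sequence.
i=0: S_0 = -3.96 * 0.86^0 = -3.96
i=1: S_1 = -3.96 * 0.86^1 ≈ -3.41
i=2: S_2 = -3.96 * 0.86^2 ≈ -2.93
i=3: S_3 = -3.96 * 0.86^3 ≈ -2.52
i=4: S_4 = -3.96 * 0.86^4 ≈ -2.17
The first 5 terms are: [-3.96, -3.41, -2.93, -2.52, -2.17]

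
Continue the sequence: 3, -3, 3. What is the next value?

Ratios: -3 / 3 = -1.0
This is a geometric sequence with common ratio r = -1.
Next term = 3 * -1 = -3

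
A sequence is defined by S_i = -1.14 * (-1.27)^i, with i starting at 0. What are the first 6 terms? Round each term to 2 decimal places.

This is a geometric sequence.
i=0: S_0 = -1.14 * (-1.27)^0 = -1.14
i=1: S_1 = -1.14 * (-1.27)^1 ≈ 1.45
i=2: S_2 = -1.14 * (-1.27)^2 ≈ -1.84
i=3: S_3 = -1.14 * (-1.27)^3 ≈ 2.34
i=4: S_4 = -1.14 * (-1.27)^4 ≈ -2.97
i=5: S_5 = -1.14 * (-1.27)^5 ≈ 3.77
The first 6 terms are: [-1.14, 1.45, -1.84, 2.34, -2.97, 3.77]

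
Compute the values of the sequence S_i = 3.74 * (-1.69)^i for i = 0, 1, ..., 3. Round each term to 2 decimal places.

This is a geometric sequence.
i=0: S_0 = 3.74 * (-1.69)^0 = 3.74
i=1: S_1 = 3.74 * (-1.69)^1 ≈ -6.32
i=2: S_2 = 3.74 * (-1.69)^2 ≈ 10.68
i=3: S_3 = 3.74 * (-1.69)^3 ≈ -18.05
The first 4 terms are: [3.74, -6.32, 10.68, -18.05]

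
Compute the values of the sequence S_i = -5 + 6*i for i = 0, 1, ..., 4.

This is an arithmetic sequence.
i=0: S_0 = -5 + 6*0 = -5
i=1: S_1 = -5 + 6*1 = 1
i=2: S_2 = -5 + 6*2 = 7
i=3: S_3 = -5 + 6*3 = 13
i=4: S_4 = -5 + 6*4 = 19
The first 5 terms are: [-5, 1, 7, 13, 19]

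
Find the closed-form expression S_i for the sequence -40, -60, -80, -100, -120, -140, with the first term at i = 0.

Check differences: -60 - -40 = -20
-80 - -60 = -20
Common difference d = -20.
First term a = -40.
Formula: S_i = -40 - 20*i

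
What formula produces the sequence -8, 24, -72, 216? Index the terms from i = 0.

Check ratios: 24 / -8 = -3.0
Common ratio r = -3.
First term a = -8.
Formula: S_i = -8 * (-3)^i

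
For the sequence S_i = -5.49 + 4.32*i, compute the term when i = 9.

S_9 = -5.49 + 4.32*9 = -5.49 + 38.88 = 33.39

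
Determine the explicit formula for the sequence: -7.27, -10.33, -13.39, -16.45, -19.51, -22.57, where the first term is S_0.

Check differences: -10.33 - -7.27 = -3.06
-13.39 - -10.33 = -3.06
Common difference d = -3.06.
First term a = -7.27.
Formula: S_i = -7.27 - 3.06*i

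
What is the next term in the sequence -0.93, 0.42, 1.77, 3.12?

Differences: 0.42 - -0.93 = 1.35
This is an arithmetic sequence with common difference d = 1.35.
Next term = 3.12 + 1.35 = 4.47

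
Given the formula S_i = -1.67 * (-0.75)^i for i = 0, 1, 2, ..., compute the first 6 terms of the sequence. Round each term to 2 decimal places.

This is a geometric sequence.
i=0: S_0 = -1.67 * (-0.75)^0 = -1.67
i=1: S_1 = -1.67 * (-0.75)^1 ≈ 1.25
i=2: S_2 = -1.67 * (-0.75)^2 ≈ -0.94
i=3: S_3 = -1.67 * (-0.75)^3 ≈ 0.7
i=4: S_4 = -1.67 * (-0.75)^4 ≈ -0.53
i=5: S_5 = -1.67 * (-0.75)^5 ≈ 0.4
The first 6 terms are: [-1.67, 1.25, -0.94, 0.7, -0.53, 0.4]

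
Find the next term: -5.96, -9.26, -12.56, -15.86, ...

Differences: -9.26 - -5.96 = -3.3
This is an arithmetic sequence with common difference d = -3.3.
Next term = -15.86 + -3.3 = -19.16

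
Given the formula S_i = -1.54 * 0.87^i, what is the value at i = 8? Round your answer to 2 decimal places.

S_8 = -1.54 * 0.87^8 ≈ -1.54 * 0.3282 ≈ -0.51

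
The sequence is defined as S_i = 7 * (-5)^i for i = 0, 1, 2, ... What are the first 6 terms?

This is a geometric sequence.
i=0: S_0 = 7 * (-5)^0 = 7
i=1: S_1 = 7 * (-5)^1 = -35
i=2: S_2 = 7 * (-5)^2 = 175
i=3: S_3 = 7 * (-5)^3 = -875
i=4: S_4 = 7 * (-5)^4 = 4375
i=5: S_5 = 7 * (-5)^5 = -21875
The first 6 terms are: [7, -35, 175, -875, 4375, -21875]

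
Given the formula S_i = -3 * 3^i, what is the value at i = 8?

S_8 = -3 * 3^8 = -3 * 6561 = -19683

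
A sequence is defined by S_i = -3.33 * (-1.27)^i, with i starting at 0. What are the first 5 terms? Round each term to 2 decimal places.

This is a geometric sequence.
i=0: S_0 = -3.33 * (-1.27)^0 = -3.33
i=1: S_1 = -3.33 * (-1.27)^1 ≈ 4.23
i=2: S_2 = -3.33 * (-1.27)^2 ≈ -5.37
i=3: S_3 = -3.33 * (-1.27)^3 ≈ 6.82
i=4: S_4 = -3.33 * (-1.27)^4 ≈ -8.66
The first 5 terms are: [-3.33, 4.23, -5.37, 6.82, -8.66]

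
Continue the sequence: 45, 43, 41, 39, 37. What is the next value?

Differences: 43 - 45 = -2
This is an arithmetic sequence with common difference d = -2.
Next term = 37 + -2 = 35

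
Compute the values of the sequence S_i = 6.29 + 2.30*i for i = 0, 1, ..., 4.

This is an arithmetic sequence.
i=0: S_0 = 6.29 + 2.3*0 = 6.29
i=1: S_1 = 6.29 + 2.3*1 = 8.59
i=2: S_2 = 6.29 + 2.3*2 = 10.89
i=3: S_3 = 6.29 + 2.3*3 = 13.19
i=4: S_4 = 6.29 + 2.3*4 = 15.49
The first 5 terms are: [6.29, 8.59, 10.89, 13.19, 15.49]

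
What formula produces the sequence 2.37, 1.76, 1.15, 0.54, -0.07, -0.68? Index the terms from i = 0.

Check differences: 1.76 - 2.37 = -0.61
1.15 - 1.76 = -0.61
Common difference d = -0.61.
First term a = 2.37.
Formula: S_i = 2.37 - 0.61*i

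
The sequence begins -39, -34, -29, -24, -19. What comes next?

Differences: -34 - -39 = 5
This is an arithmetic sequence with common difference d = 5.
Next term = -19 + 5 = -14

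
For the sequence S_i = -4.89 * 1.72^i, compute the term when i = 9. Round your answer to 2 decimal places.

S_9 = -4.89 * 1.72^9 ≈ -4.89 * 131.7516 ≈ -644.27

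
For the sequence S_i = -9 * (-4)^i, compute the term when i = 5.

S_5 = -9 * (-4)^5 = -9 * -1024 = 9216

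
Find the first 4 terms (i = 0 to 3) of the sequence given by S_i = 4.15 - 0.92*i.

This is an arithmetic sequence.
i=0: S_0 = 4.15 + -0.92*0 = 4.15
i=1: S_1 = 4.15 + -0.92*1 = 3.23
i=2: S_2 = 4.15 + -0.92*2 = 2.31
i=3: S_3 = 4.15 + -0.92*3 = 1.39
The first 4 terms are: [4.15, 3.23, 2.31, 1.39]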